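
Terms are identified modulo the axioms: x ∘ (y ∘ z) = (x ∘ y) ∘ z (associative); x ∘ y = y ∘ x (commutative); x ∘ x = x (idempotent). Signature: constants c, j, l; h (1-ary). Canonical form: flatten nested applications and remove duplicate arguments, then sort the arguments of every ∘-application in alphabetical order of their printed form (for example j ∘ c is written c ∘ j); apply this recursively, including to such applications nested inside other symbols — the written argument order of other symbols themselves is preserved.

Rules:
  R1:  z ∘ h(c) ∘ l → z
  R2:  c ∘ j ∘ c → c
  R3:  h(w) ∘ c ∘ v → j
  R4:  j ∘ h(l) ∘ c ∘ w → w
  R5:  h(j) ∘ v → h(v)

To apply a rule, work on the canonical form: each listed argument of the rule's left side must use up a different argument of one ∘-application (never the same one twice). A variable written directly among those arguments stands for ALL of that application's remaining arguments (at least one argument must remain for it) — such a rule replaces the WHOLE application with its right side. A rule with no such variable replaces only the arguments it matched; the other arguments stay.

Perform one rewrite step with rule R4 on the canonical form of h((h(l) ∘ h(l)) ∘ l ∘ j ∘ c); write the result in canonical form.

Answer: h(l)

Derivation:
Canonical form:  h(c ∘ h(l) ∘ j ∘ l)
R4 matches:  uses c, h(l), j;  w := l
Every leftover argument binds to the variable; the entire application is replaced.
Result:  h(l)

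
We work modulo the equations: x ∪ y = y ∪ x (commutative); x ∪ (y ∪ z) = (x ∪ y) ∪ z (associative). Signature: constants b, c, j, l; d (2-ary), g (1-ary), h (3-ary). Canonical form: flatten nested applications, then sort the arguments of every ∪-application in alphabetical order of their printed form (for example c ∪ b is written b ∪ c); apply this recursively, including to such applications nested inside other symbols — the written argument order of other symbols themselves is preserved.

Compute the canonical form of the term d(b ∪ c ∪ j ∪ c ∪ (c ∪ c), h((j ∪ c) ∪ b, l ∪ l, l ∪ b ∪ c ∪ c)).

Answer: d(b ∪ c ∪ c ∪ c ∪ c ∪ j, h(b ∪ c ∪ j, l ∪ l, b ∪ c ∪ c ∪ l))

Derivation:
Descend into:  b ∪ c ∪ j ∪ c ∪ (c ∪ c)
Merge nested applications:  b ∪ c ∪ j ∪ c ∪ c ∪ c
Sort arguments:  b ∪ c ∪ c ∪ c ∪ c ∪ j
Reassemble:  d(b ∪ c ∪ c ∪ c ∪ c ∪ j, h(b ∪ c ∪ j, l ∪ l, b ∪ c ∪ c ∪ l))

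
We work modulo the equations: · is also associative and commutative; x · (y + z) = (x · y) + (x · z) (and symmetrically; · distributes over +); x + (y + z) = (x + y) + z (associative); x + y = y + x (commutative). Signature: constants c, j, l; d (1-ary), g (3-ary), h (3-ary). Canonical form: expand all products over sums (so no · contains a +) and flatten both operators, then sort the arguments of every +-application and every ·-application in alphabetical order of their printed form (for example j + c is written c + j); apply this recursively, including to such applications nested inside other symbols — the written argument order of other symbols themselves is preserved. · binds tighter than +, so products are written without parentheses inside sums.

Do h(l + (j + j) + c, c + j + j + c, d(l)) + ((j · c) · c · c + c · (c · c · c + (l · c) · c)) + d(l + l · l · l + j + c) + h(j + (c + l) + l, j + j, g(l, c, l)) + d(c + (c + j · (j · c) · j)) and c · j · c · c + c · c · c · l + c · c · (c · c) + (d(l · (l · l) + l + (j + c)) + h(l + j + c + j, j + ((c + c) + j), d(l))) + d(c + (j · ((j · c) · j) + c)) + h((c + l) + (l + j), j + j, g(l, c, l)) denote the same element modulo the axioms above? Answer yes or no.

Left:  h(l + (j + j) + c, c + j + j + c, d(l)) + ((j · c) · c · c + c · (c · c · c + (l · c) · c)) + d(l + l · l · l + j + c) + h(j + (c + l) + l, j + j, g(l, c, l)) + d(c + (c + j · (j · c) · j))
  Expand products over sums:  h(c + j + j + l, c + c + j + j, d(l)) + c · c · c · j + c · c · c · c + c · c · c · l + d(c + j + l + l · l · l) + h(c + j + l + l, j + j, g(l, c, l)) + d(c + c + c · j · j · j)
  Sort:  c · c · c · c + c · c · c · j + c · c · c · l + d(c + c + c · j · j · j) + d(c + j + l + l · l · l) + h(c + j + j + l, c + c + j + j, d(l)) + h(c + j + l + l, j + j, g(l, c, l))
Right:  c · j · c · c + c · c · c · l + c · c · (c · c) + (d(l · (l · l) + l + (j + c)) + h(l + j + c + j, j + ((c + c) + j), d(l))) + d(c + (j · ((j · c) · j) + c)) + h((c + l) + (l + j), j + j, g(l, c, l))
  Flatten:  c · c · c · j + c · c · c · l + c · c · c · c + d(c + j + l + l · l · l) + h(c + j + j + l, c + c + j + j, d(l)) + d(c + c + c · j · j · j) + h(c + j + l + l, j + j, g(l, c, l))
  Sort arguments:  c · c · c · c + c · c · c · j + c · c · c · l + d(c + c + c · j · j · j) + d(c + j + l + l · l · l) + h(c + j + j + l, c + c + j + j, d(l)) + h(c + j + l + l, j + j, g(l, c, l))

Answer: yes — both canonical forms are c · c · c · c + c · c · c · j + c · c · c · l + d(c + c + c · j · j · j) + d(c + j + l + l · l · l) + h(c + j + j + l, c + c + j + j, d(l)) + h(c + j + l + l, j + j, g(l, c, l))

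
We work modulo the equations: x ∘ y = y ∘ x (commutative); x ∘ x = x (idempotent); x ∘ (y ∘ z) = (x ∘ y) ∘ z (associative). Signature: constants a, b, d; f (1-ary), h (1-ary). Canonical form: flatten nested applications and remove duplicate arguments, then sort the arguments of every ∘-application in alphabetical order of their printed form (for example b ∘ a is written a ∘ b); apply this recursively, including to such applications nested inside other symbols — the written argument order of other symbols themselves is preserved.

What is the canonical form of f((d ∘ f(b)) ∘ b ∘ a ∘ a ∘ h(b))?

Answer: f(a ∘ b ∘ d ∘ f(b) ∘ h(b))

Derivation:
Work inside:  (d ∘ f(b)) ∘ b ∘ a ∘ a ∘ h(b)
Un-nest:  d ∘ f(b) ∘ b ∘ a ∘ a ∘ h(b)
Drop duplicates:  drop duplicate a
Sort arguments:  a ∘ b ∘ d ∘ f(b) ∘ h(b)
Put back:  f(a ∘ b ∘ d ∘ f(b) ∘ h(b))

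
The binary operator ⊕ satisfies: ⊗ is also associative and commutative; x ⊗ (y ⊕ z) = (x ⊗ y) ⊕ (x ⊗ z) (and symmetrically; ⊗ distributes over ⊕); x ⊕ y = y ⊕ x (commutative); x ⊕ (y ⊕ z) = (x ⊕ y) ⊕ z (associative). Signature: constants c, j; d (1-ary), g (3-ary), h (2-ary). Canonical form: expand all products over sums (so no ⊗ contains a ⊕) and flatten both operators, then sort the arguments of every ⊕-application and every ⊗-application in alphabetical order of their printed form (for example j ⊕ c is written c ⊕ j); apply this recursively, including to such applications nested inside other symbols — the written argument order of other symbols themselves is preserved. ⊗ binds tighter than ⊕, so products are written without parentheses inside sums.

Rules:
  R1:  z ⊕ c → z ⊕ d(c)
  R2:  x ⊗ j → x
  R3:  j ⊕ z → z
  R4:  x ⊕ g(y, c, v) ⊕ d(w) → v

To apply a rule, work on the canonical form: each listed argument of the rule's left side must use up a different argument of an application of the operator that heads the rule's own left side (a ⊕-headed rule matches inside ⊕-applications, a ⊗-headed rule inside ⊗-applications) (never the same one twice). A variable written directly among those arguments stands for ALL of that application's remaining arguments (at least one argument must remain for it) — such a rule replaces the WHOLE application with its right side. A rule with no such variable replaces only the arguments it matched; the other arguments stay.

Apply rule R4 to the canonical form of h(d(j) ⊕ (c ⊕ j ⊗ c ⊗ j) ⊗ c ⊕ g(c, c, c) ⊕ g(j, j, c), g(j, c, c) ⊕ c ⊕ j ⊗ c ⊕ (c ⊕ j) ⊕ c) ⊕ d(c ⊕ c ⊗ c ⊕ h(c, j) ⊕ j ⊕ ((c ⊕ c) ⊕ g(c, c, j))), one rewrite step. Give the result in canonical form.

Answer: d(c ⊕ c ⊕ c ⊕ c ⊗ c ⊕ g(c, c, j) ⊕ h(c, j) ⊕ j) ⊕ h(c, c ⊕ c ⊕ c ⊕ c ⊗ j ⊕ g(j, c, c) ⊕ j)

Derivation:
Canonical form:  d(c ⊕ c ⊕ c ⊕ c ⊗ c ⊕ g(c, c, j) ⊕ h(c, j) ⊕ j) ⊕ h(c ⊗ c ⊕ c ⊗ c ⊗ j ⊗ j ⊕ d(j) ⊕ g(c, c, c) ⊕ g(j, j, c), c ⊕ c ⊕ c ⊕ c ⊗ j ⊕ g(j, c, c) ⊕ j)
Match R4:  consume d(j), g(c, c, c);  v := c, w := j, x := c ⊗ c ⊕ c ⊗ c ⊗ j ⊗ j ⊕ g(j, j, c), y := c
Every leftover argument binds to the variable; the entire application is replaced.
New term:  d(c ⊕ c ⊕ c ⊕ c ⊗ c ⊕ g(c, c, j) ⊕ h(c, j) ⊕ j) ⊕ h(c, c ⊕ c ⊕ c ⊕ c ⊗ j ⊕ g(j, c, c) ⊕ j)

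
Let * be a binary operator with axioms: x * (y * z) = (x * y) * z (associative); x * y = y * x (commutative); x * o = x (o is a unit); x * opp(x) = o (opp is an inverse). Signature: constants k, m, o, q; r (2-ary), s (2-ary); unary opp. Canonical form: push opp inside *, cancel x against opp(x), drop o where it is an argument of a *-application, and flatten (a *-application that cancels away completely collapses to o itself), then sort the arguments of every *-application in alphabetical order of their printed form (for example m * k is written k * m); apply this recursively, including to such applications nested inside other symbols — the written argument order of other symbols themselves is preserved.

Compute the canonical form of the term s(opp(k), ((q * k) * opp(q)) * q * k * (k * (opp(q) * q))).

Work inside:  ((q * k) * opp(q)) * q * k * (k * (opp(q) * q))
Combine occurrences:  q * k * k * k
Sort:  k * k * k * q
Reassemble:  s(opp(k), k * k * k * q)

Answer: s(opp(k), k * k * k * q)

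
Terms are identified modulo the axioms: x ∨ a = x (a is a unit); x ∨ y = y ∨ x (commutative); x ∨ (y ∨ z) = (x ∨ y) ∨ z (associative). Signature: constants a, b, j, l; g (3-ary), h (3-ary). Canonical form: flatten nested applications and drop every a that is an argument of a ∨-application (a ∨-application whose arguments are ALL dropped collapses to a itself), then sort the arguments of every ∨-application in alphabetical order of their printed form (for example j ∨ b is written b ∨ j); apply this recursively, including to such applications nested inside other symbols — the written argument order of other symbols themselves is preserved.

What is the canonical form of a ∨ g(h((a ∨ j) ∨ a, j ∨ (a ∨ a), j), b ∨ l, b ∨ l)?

Inside:  g(h((a ∨ j) ∨ a, j ∨ (a ∨ a), j), b ∨ l, b ∨ l)  →  g(h(j, j, j), b ∨ l, b ∨ l)
Drop the unit:  drop a
Sort:  g(h(j, j, j), b ∨ l, b ∨ l)

Answer: g(h(j, j, j), b ∨ l, b ∨ l)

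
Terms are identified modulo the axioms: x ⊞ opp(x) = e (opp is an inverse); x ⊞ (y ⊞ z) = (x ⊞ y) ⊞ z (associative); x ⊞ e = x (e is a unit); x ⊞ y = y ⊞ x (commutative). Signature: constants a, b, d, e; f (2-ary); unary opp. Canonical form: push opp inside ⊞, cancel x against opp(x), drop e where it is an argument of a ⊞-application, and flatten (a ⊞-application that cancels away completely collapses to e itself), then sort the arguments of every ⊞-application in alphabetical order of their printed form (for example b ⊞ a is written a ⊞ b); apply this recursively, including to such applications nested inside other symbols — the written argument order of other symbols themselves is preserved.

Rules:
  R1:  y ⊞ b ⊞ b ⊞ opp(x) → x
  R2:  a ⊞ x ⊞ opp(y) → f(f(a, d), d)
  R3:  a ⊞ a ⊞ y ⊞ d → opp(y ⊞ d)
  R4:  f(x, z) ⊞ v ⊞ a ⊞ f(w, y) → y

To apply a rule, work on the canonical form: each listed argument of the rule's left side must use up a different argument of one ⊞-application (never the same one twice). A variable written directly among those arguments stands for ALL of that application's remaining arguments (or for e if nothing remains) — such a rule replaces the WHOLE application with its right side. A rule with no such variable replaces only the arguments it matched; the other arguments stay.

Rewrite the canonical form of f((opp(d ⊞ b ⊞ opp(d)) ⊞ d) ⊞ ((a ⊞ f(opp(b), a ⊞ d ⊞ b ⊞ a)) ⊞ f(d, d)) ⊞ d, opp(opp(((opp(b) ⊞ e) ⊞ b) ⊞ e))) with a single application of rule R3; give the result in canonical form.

Answer: f(a ⊞ d ⊞ d ⊞ f(d, d) ⊞ f(opp(b), opp(b) ⊞ opp(d)) ⊞ opp(b), e)

Derivation:
Canonical form:  f(a ⊞ d ⊞ d ⊞ f(d, d) ⊞ f(opp(b), a ⊞ a ⊞ b ⊞ d) ⊞ opp(b), e)
Apply R3:  consuming a, a, d;  y := b
The variable takes the whole remainder — replace the entire application.
Giving:  f(a ⊞ d ⊞ d ⊞ f(d, d) ⊞ f(opp(b), opp(b) ⊞ opp(d)) ⊞ opp(b), e)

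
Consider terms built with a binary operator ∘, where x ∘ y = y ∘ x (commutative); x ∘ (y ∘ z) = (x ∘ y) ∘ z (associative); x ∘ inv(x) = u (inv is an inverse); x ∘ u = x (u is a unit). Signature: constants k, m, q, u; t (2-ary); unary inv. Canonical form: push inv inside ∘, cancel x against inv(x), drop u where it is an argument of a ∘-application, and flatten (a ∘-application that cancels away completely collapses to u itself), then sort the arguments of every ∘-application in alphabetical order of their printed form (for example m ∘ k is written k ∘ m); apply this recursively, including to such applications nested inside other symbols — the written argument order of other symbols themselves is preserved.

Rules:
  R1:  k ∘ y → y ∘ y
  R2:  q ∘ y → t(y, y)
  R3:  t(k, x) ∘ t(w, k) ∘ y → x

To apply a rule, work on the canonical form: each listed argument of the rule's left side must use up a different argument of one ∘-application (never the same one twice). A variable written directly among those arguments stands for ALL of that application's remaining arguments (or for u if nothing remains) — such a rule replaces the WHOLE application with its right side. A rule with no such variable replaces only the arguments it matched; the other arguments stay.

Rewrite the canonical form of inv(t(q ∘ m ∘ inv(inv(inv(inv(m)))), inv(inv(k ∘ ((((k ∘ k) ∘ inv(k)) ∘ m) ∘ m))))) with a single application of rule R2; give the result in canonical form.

Answer: inv(t(t(m ∘ m, m ∘ m), k ∘ k ∘ m ∘ m))

Derivation:
Canonical form:  inv(t(m ∘ m ∘ q, k ∘ k ∘ m ∘ m))
R2 matches:  uses q;  y := m ∘ m
The variable takes the whole remainder — replace the entire application.
Result:  inv(t(t(m ∘ m, m ∘ m), k ∘ k ∘ m ∘ m))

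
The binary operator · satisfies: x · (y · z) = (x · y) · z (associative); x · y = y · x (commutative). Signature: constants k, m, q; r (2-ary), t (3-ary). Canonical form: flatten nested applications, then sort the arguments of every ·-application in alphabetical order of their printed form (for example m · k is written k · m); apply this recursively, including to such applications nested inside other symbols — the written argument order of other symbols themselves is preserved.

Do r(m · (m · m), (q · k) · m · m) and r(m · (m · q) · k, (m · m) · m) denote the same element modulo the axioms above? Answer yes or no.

Left:  r(m · (m · m), (q · k) · m · m)
  Descend into:  (q · k) · m · m
  Flatten:  q · k · m · m
  Sort arguments:  k · m · m · q
  Put back:  r(m · m · m, k · m · m · q)
Right:  r(m · (m · q) · k, (m · m) · m)
  Focus inside:  m · (m · q) · k
  Un-nest:  m · m · q · k
  Sort arguments:  k · m · m · q
  Reassemble:  r(k · m · m · q, m · m · m)

Answer: no — r(m · m · m, k · m · m · q) vs r(k · m · m · q, m · m · m)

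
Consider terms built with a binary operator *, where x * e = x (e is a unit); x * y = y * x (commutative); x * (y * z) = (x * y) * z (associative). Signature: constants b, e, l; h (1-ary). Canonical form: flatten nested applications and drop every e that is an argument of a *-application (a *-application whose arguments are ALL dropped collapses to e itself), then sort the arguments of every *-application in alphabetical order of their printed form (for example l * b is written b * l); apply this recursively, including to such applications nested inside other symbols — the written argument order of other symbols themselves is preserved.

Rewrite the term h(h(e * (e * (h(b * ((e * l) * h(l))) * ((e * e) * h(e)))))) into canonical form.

Answer: h(h(h(b * h(l) * l) * h(e)))

Derivation:
Descend into:  e * (e * (h(b * ((e * l) * h(l))) * ((e * e) * h(e))))
Un-nest:  e * e * h(b * ((e * l) * h(l))) * e * e * h(e)
Canonicalize subterm:  h(b * ((e * l) * h(l)))  →  h(b * h(l) * l)
Unit:  drop e (×4)
Sort arguments:  h(b * h(l) * l) * h(e)
Reassemble:  h(h(h(b * h(l) * l) * h(e)))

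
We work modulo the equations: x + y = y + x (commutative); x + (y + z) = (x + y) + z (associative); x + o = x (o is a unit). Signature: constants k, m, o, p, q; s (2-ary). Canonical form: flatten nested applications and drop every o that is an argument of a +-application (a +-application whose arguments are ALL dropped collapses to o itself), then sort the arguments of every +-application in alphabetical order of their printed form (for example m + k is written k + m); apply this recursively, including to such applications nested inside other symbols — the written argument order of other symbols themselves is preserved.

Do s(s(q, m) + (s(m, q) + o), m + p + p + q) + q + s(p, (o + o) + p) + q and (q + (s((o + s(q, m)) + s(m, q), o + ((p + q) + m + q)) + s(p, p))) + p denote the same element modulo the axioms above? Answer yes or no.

Left:  s(s(q, m) + (s(m, q) + o), m + p + p + q) + q + s(p, (o + o) + p) + q
  Canonicalize subterm:  s(s(q, m) + (s(m, q) + o), m + p + p + q)  →  s(s(m, q) + s(q, m), m + p + p + q)
  Canonicalize subterm:  s(p, (o + o) + p)  →  s(p, p)
  Sort arguments:  q + q + s(p, p) + s(s(m, q) + s(q, m), m + p + p + q)
Right:  (q + (s((o + s(q, m)) + s(m, q), o + ((p + q) + m + q)) + s(p, p))) + p
  Un-nest:  q + s((o + s(q, m)) + s(m, q), o + ((p + q) + m + q)) + s(p, p) + p
  Inside:  s((o + s(q, m)) + s(m, q), o + ((p + q) + m + q))  →  s(s(m, q) + s(q, m), m + p + q + q)
  Order the arguments:  p + q + s(p, p) + s(s(m, q) + s(q, m), m + p + q + q)

Answer: no — q + q + s(p, p) + s(s(m, q) + s(q, m), m + p + p + q) vs p + q + s(p, p) + s(s(m, q) + s(q, m), m + p + q + q)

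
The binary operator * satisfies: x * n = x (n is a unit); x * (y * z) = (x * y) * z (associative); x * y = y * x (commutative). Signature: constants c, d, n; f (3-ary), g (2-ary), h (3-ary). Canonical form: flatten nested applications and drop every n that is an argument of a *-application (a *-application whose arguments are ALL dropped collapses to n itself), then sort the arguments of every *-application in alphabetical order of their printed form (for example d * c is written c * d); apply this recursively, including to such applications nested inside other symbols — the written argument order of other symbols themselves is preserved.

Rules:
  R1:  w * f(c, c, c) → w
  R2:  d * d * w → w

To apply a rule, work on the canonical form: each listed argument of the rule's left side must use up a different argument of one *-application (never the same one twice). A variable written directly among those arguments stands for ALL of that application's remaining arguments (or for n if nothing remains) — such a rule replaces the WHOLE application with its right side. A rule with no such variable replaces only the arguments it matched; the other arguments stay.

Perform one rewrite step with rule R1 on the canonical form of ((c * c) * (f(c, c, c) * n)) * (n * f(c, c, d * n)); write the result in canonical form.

Canonical form:  c * c * f(c, c, c) * f(c, c, d)
R1 matches:  uses f(c, c, c);  w := c * c * f(c, c, d)
Every leftover argument binds to the variable; the entire application is replaced.
Result:  c * c * f(c, c, d)

Answer: c * c * f(c, c, d)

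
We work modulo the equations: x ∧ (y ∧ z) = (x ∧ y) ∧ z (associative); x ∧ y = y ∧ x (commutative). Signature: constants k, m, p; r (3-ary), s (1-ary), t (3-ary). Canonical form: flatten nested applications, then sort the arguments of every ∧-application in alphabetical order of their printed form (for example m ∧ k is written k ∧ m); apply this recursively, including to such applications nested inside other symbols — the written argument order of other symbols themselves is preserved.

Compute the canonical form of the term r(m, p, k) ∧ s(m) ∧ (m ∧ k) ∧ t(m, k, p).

Flatten:  r(m, p, k) ∧ s(m) ∧ m ∧ k ∧ t(m, k, p)
Order the arguments:  k ∧ m ∧ r(m, p, k) ∧ s(m) ∧ t(m, k, p)

Answer: k ∧ m ∧ r(m, p, k) ∧ s(m) ∧ t(m, k, p)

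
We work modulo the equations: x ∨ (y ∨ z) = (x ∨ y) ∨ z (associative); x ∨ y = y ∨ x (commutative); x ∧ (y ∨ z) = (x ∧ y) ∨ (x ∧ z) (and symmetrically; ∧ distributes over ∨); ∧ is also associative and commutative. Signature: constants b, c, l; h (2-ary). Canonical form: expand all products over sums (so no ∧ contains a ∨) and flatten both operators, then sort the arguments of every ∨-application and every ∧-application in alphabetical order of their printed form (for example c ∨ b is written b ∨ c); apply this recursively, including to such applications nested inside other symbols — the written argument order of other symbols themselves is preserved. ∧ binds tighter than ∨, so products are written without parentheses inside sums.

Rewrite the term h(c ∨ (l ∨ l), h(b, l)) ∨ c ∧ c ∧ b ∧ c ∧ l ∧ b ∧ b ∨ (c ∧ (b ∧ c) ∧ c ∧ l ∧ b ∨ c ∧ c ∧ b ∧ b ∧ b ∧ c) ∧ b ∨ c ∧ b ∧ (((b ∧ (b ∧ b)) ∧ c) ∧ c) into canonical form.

Answer: b ∧ b ∧ b ∧ b ∧ c ∧ c ∧ c ∨ b ∧ b ∧ b ∧ b ∧ c ∧ c ∧ c ∨ b ∧ b ∧ b ∧ c ∧ c ∧ c ∧ l ∨ b ∧ b ∧ b ∧ c ∧ c ∧ c ∧ l ∨ h(c ∨ l ∨ l, h(b, l))

Derivation:
Expand:  h(c ∨ l ∨ l, h(b, l)) ∨ b ∧ b ∧ b ∧ c ∧ c ∧ c ∧ l ∨ b ∧ b ∧ b ∧ c ∧ c ∧ c ∧ l ∨ b ∧ b ∧ b ∧ b ∧ c ∧ c ∧ c ∨ b ∧ b ∧ b ∧ b ∧ c ∧ c ∧ c
Sort:  b ∧ b ∧ b ∧ b ∧ c ∧ c ∧ c ∨ b ∧ b ∧ b ∧ b ∧ c ∧ c ∧ c ∨ b ∧ b ∧ b ∧ c ∧ c ∧ c ∧ l ∨ b ∧ b ∧ b ∧ c ∧ c ∧ c ∧ l ∨ h(c ∨ l ∨ l, h(b, l))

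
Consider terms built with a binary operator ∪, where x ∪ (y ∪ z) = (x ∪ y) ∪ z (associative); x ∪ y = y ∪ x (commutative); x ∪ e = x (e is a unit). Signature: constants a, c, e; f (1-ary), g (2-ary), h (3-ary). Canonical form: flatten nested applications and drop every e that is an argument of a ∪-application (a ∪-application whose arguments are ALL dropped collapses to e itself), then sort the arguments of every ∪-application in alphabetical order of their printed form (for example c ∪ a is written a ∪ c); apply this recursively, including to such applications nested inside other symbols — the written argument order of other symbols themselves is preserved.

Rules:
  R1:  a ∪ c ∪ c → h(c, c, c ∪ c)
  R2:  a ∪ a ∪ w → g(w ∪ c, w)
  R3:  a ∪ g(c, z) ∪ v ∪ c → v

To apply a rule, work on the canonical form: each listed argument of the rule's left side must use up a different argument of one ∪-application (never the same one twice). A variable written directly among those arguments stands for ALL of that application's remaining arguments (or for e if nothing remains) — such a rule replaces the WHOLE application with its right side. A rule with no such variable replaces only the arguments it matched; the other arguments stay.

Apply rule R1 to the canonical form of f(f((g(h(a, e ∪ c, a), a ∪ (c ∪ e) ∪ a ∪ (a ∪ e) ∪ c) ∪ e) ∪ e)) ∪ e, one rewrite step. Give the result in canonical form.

Canonical form:  f(f(g(h(a, c, a), a ∪ a ∪ a ∪ c ∪ c)))
Match R1:  consume a, c, c
New term:  f(f(g(h(a, c, a), a ∪ a ∪ h(c, c, c ∪ c))))

Answer: f(f(g(h(a, c, a), a ∪ a ∪ h(c, c, c ∪ c))))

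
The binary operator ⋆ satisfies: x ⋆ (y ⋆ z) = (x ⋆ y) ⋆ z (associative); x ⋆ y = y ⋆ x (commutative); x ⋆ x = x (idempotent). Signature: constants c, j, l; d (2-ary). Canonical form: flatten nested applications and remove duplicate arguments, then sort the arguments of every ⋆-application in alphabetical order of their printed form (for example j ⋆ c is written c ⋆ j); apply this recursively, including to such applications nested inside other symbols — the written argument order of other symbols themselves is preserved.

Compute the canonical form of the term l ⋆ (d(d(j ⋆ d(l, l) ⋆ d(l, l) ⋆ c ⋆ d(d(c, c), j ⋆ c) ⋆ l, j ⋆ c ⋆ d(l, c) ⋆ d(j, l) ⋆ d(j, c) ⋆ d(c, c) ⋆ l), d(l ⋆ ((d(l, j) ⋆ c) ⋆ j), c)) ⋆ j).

Answer: d(d(c ⋆ d(d(c, c), c ⋆ j) ⋆ d(l, l) ⋆ j ⋆ l, c ⋆ d(c, c) ⋆ d(j, c) ⋆ d(j, l) ⋆ d(l, c) ⋆ j ⋆ l), d(c ⋆ d(l, j) ⋆ j ⋆ l, c)) ⋆ j ⋆ l

Derivation:
Flatten:  l ⋆ d(d(j ⋆ d(l, l) ⋆ d(l, l) ⋆ c ⋆ d(d(c, c), j ⋆ c) ⋆ l, j ⋆ c ⋆ d(l, c) ⋆ d(j, l) ⋆ d(j, c) ⋆ d(c, c) ⋆ l), d(l ⋆ ((d(l, j) ⋆ c) ⋆ j), c)) ⋆ j
Simplify inside:  d(d(j ⋆ d(l, l) ⋆ d(l, l) ⋆ c ⋆ d(d(c, c), j ⋆ c) ⋆ l, j ⋆ c ⋆ d(l, c) ⋆ d(j, l) ⋆ d(j, c) ⋆ d(c, c) ⋆ l), d(l ⋆ ((d(l, j) ⋆ c) ⋆ j), c))  →  d(d(c ⋆ d(d(c, c), c ⋆ j) ⋆ d(l, l) ⋆ j ⋆ l, c ⋆ d(c, c) ⋆ d(j, c) ⋆ d(j, l) ⋆ d(l, c) ⋆ j ⋆ l), d(c ⋆ d(l, j) ⋆ j ⋆ l, c))
Order the arguments:  d(d(c ⋆ d(d(c, c), c ⋆ j) ⋆ d(l, l) ⋆ j ⋆ l, c ⋆ d(c, c) ⋆ d(j, c) ⋆ d(j, l) ⋆ d(l, c) ⋆ j ⋆ l), d(c ⋆ d(l, j) ⋆ j ⋆ l, c)) ⋆ j ⋆ l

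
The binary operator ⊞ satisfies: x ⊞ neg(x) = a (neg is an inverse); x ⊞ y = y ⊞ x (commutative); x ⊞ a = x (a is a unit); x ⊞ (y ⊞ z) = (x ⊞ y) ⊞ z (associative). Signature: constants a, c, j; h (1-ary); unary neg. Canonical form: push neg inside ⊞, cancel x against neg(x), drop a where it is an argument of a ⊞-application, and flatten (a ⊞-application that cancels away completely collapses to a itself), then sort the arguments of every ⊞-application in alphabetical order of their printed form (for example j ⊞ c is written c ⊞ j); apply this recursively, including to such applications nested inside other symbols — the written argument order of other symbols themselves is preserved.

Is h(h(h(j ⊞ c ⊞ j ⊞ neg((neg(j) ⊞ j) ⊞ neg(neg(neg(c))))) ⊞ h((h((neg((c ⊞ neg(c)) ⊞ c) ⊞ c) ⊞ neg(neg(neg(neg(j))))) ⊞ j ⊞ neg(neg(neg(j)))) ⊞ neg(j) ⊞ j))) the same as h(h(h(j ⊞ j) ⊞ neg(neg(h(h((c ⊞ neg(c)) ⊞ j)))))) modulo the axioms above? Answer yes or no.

Left:  h(h(h(j ⊞ c ⊞ j ⊞ neg((neg(j) ⊞ j) ⊞ neg(neg(neg(c))))) ⊞ h((h((neg((c ⊞ neg(c)) ⊞ c) ⊞ c) ⊞ neg(neg(neg(neg(j))))) ⊞ j ⊞ neg(neg(neg(j)))) ⊞ neg(j) ⊞ j)))
  Descend into:  h(j ⊞ c ⊞ j ⊞ neg((neg(j) ⊞ j) ⊞ neg(neg(neg(c))))) ⊞ h((h((neg((c ⊞ neg(c)) ⊞ c) ⊞ c) ⊞ neg(neg(neg(neg(j))))) ⊞ j ⊞ neg(neg(neg(j)))) ⊞ neg(j) ⊞ j)
  Push neg inside:  distribute neg over ⊞ and collapse double neg
  Combine occurrences:  h(c ⊞ c ⊞ j ⊞ j) ⊞ h(h(j))
  Reassemble:  h(h(h(c ⊞ c ⊞ j ⊞ j) ⊞ h(h(j))))
Right:  h(h(h(j ⊞ j) ⊞ neg(neg(h(h((c ⊞ neg(c)) ⊞ j))))))
  Focus inside:  h(j ⊞ j) ⊞ neg(neg(h(h((c ⊞ neg(c)) ⊞ j))))
  Push neg inside:  distribute neg over ⊞ and collapse double neg
  Collect terms:  h(j ⊞ j) ⊞ h(h(j))
  Sort arguments:  h(h(j)) ⊞ h(j ⊞ j)
  Rebuild:  h(h(h(h(j)) ⊞ h(j ⊞ j)))

Answer: no — h(h(h(c ⊞ c ⊞ j ⊞ j) ⊞ h(h(j)))) vs h(h(h(h(j)) ⊞ h(j ⊞ j)))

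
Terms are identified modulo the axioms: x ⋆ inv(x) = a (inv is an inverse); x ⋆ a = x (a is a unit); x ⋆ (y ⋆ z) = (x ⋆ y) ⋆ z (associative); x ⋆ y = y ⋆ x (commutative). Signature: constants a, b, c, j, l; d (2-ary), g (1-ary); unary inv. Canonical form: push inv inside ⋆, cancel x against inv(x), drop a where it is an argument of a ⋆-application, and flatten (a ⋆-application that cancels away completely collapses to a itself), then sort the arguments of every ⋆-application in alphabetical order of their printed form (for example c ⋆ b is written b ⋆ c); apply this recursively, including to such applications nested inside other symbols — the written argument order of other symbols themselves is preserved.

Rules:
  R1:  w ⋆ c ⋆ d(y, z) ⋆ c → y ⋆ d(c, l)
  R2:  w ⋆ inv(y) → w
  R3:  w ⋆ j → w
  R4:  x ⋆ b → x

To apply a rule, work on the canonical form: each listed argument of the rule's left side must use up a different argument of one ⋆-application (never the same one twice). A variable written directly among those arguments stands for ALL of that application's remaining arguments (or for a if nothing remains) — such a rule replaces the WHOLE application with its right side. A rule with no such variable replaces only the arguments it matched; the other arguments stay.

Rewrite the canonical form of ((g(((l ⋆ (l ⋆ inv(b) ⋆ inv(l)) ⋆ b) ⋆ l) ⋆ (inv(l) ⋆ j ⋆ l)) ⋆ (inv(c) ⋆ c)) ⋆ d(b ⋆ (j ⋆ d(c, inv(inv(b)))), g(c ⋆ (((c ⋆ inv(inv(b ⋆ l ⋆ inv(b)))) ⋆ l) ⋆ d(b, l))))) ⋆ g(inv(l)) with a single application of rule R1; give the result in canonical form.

Answer: d(b ⋆ d(c, b) ⋆ j, g(b ⋆ d(c, l))) ⋆ g(inv(l)) ⋆ g(j ⋆ l ⋆ l)

Derivation:
Canonical form:  d(b ⋆ d(c, b) ⋆ j, g(c ⋆ c ⋆ d(b, l) ⋆ l ⋆ l)) ⋆ g(inv(l)) ⋆ g(j ⋆ l ⋆ l)
Apply R1:  consuming c, c, d(b, l);  w := l ⋆ l, y := b, z := l
The variable takes the whole remainder — replace the entire application.
Result:  d(b ⋆ d(c, b) ⋆ j, g(b ⋆ d(c, l))) ⋆ g(inv(l)) ⋆ g(j ⋆ l ⋆ l)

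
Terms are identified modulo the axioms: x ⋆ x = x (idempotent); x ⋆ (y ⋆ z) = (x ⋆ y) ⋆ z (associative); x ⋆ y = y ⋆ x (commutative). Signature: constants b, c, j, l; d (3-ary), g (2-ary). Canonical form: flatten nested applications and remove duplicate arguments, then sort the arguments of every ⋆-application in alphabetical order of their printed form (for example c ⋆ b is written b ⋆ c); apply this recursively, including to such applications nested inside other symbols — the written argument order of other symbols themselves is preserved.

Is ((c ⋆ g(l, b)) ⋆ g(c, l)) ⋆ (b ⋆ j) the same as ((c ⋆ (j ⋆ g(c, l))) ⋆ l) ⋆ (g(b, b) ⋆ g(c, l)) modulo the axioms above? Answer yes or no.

Left:  ((c ⋆ g(l, b)) ⋆ g(c, l)) ⋆ (b ⋆ j)
  Un-nest:  c ⋆ g(l, b) ⋆ g(c, l) ⋆ b ⋆ j
  Order the arguments:  b ⋆ c ⋆ g(c, l) ⋆ g(l, b) ⋆ j
Right:  ((c ⋆ (j ⋆ g(c, l))) ⋆ l) ⋆ (g(b, b) ⋆ g(c, l))
  Un-nest:  c ⋆ j ⋆ g(c, l) ⋆ l ⋆ g(b, b) ⋆ g(c, l)
  Deduplicate:  drop duplicate g(c, l)
  Sort:  c ⋆ g(b, b) ⋆ g(c, l) ⋆ j ⋆ l

Answer: no — b ⋆ c ⋆ g(c, l) ⋆ g(l, b) ⋆ j vs c ⋆ g(b, b) ⋆ g(c, l) ⋆ j ⋆ l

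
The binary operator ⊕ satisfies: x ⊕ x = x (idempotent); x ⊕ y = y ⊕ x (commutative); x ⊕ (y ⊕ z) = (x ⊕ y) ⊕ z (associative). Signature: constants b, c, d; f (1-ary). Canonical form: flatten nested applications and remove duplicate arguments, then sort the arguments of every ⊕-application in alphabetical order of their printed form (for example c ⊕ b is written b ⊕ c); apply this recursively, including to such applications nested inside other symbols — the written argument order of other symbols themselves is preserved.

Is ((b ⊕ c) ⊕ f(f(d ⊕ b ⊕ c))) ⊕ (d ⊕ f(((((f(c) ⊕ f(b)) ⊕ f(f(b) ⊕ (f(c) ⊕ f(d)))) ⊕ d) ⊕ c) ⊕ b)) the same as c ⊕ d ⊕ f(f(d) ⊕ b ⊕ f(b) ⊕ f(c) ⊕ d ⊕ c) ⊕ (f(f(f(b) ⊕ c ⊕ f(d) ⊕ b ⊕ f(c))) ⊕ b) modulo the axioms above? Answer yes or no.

Answer: no — b ⊕ c ⊕ d ⊕ f(b ⊕ c ⊕ d ⊕ f(b) ⊕ f(c) ⊕ f(f(b) ⊕ f(c) ⊕ f(d))) ⊕ f(f(b ⊕ c ⊕ d)) vs b ⊕ c ⊕ d ⊕ f(b ⊕ c ⊕ d ⊕ f(b) ⊕ f(c) ⊕ f(d)) ⊕ f(f(b ⊕ c ⊕ f(b) ⊕ f(c) ⊕ f(d)))

Derivation:
Left:  ((b ⊕ c) ⊕ f(f(d ⊕ b ⊕ c))) ⊕ (d ⊕ f(((((f(c) ⊕ f(b)) ⊕ f(f(b) ⊕ (f(c) ⊕ f(d)))) ⊕ d) ⊕ c) ⊕ b))
  Merge nested applications:  b ⊕ c ⊕ f(f(d ⊕ b ⊕ c)) ⊕ d ⊕ f(((((f(c) ⊕ f(b)) ⊕ f(f(b) ⊕ (f(c) ⊕ f(d)))) ⊕ d) ⊕ c) ⊕ b)
  Canonicalize subterm:  f(f(d ⊕ b ⊕ c))  →  f(f(b ⊕ c ⊕ d))
  Simplify inside:  f(((((f(c) ⊕ f(b)) ⊕ f(f(b) ⊕ (f(c) ⊕ f(d)))) ⊕ d) ⊕ c) ⊕ b)  →  f(b ⊕ c ⊕ d ⊕ f(b) ⊕ f(c) ⊕ f(f(b) ⊕ f(c) ⊕ f(d)))
  Sort arguments:  b ⊕ c ⊕ d ⊕ f(b ⊕ c ⊕ d ⊕ f(b) ⊕ f(c) ⊕ f(f(b) ⊕ f(c) ⊕ f(d))) ⊕ f(f(b ⊕ c ⊕ d))
Right:  c ⊕ d ⊕ f(f(d) ⊕ b ⊕ f(b) ⊕ f(c) ⊕ d ⊕ c) ⊕ (f(f(f(b) ⊕ c ⊕ f(d) ⊕ b ⊕ f(c))) ⊕ b)
  Un-nest:  c ⊕ d ⊕ f(f(d) ⊕ b ⊕ f(b) ⊕ f(c) ⊕ d ⊕ c) ⊕ f(f(f(b) ⊕ c ⊕ f(d) ⊕ b ⊕ f(c))) ⊕ b
  Inside:  f(f(d) ⊕ b ⊕ f(b) ⊕ f(c) ⊕ d ⊕ c)  →  f(b ⊕ c ⊕ d ⊕ f(b) ⊕ f(c) ⊕ f(d))
  Canonicalize subterm:  f(f(f(b) ⊕ c ⊕ f(d) ⊕ b ⊕ f(c)))  →  f(f(b ⊕ c ⊕ f(b) ⊕ f(c) ⊕ f(d)))
  Order the arguments:  b ⊕ c ⊕ d ⊕ f(b ⊕ c ⊕ d ⊕ f(b) ⊕ f(c) ⊕ f(d)) ⊕ f(f(b ⊕ c ⊕ f(b) ⊕ f(c) ⊕ f(d)))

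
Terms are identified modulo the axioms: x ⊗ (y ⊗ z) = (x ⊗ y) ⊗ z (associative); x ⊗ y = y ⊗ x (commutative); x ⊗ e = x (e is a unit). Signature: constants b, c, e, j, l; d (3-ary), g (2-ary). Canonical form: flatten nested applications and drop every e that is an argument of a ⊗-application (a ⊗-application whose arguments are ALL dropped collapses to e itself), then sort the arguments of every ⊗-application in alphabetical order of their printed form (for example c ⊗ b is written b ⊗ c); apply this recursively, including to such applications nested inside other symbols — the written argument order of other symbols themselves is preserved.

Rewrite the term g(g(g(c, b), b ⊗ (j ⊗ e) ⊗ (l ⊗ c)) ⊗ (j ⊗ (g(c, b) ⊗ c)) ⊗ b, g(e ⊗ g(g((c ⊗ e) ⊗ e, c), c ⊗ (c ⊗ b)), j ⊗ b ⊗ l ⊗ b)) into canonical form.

Descend into:  g(g(c, b), b ⊗ (j ⊗ e) ⊗ (l ⊗ c)) ⊗ (j ⊗ (g(c, b) ⊗ c)) ⊗ b
Merge nested applications:  g(g(c, b), b ⊗ (j ⊗ e) ⊗ (l ⊗ c)) ⊗ j ⊗ g(c, b) ⊗ c ⊗ b
Simplify inside:  g(g(c, b), b ⊗ (j ⊗ e) ⊗ (l ⊗ c))  →  g(g(c, b), b ⊗ c ⊗ j ⊗ l)
Order the arguments:  b ⊗ c ⊗ g(c, b) ⊗ g(g(c, b), b ⊗ c ⊗ j ⊗ l) ⊗ j
Rebuild:  g(b ⊗ c ⊗ g(c, b) ⊗ g(g(c, b), b ⊗ c ⊗ j ⊗ l) ⊗ j, g(g(g(c, c), b ⊗ c ⊗ c), b ⊗ b ⊗ j ⊗ l))

Answer: g(b ⊗ c ⊗ g(c, b) ⊗ g(g(c, b), b ⊗ c ⊗ j ⊗ l) ⊗ j, g(g(g(c, c), b ⊗ c ⊗ c), b ⊗ b ⊗ j ⊗ l))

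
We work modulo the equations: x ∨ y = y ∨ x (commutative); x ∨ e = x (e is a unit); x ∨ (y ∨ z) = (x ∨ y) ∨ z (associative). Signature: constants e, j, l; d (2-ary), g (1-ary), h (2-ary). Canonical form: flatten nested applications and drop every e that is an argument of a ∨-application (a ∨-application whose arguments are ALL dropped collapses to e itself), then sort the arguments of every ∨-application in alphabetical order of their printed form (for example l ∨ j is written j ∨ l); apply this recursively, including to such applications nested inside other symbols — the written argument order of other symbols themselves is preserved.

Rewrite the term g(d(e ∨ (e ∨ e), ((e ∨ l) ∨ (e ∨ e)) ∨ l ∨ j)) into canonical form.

Focus inside:  ((e ∨ l) ∨ (e ∨ e)) ∨ l ∨ j
Flatten:  e ∨ l ∨ e ∨ e ∨ l ∨ j
Units out:  drop e (×3)
Order the arguments:  j ∨ l ∨ l
Reassemble:  g(d(e, j ∨ l ∨ l))

Answer: g(d(e, j ∨ l ∨ l))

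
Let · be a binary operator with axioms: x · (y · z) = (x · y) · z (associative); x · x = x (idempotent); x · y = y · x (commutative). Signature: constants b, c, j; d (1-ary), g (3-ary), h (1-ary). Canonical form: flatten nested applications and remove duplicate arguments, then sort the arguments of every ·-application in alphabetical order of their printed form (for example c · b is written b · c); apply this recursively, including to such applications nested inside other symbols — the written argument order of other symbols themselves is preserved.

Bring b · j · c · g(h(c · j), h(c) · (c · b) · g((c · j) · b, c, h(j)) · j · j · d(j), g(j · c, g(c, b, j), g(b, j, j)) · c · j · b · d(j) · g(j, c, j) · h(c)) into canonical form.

Simplify inside:  g(h(c · j), h(c) · (c · b) · g((c · j) · b, c, h(j)) · j · j · d(j), g(j · c, g(c, b, j), g(b, j, j)) · c · j · b · d(j) · g(j, c, j) · h(c))  →  g(h(c · j), b · c · d(j) · g(b · c · j, c, h(j)) · h(c) · j, b · c · d(j) · g(c · j, g(c, b, j), g(b, j, j)) · g(j, c, j) · h(c) · j)
Sort:  b · c · g(h(c · j), b · c · d(j) · g(b · c · j, c, h(j)) · h(c) · j, b · c · d(j) · g(c · j, g(c, b, j), g(b, j, j)) · g(j, c, j) · h(c) · j) · j

Answer: b · c · g(h(c · j), b · c · d(j) · g(b · c · j, c, h(j)) · h(c) · j, b · c · d(j) · g(c · j, g(c, b, j), g(b, j, j)) · g(j, c, j) · h(c) · j) · j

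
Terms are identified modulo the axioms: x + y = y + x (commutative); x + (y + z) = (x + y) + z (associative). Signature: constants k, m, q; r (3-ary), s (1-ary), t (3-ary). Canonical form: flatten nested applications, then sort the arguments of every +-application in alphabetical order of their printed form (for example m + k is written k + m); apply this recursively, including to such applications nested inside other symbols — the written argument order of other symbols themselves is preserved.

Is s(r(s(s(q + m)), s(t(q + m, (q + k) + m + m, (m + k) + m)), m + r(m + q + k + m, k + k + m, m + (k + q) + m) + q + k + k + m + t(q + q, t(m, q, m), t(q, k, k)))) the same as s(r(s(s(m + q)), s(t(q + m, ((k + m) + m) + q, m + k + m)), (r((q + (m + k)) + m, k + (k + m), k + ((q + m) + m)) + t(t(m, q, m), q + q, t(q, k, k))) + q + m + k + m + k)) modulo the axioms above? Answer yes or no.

Left:  s(r(s(s(q + m)), s(t(q + m, (q + k) + m + m, (m + k) + m)), m + r(m + q + k + m, k + k + m, m + (k + q) + m) + q + k + k + m + t(q + q, t(m, q, m), t(q, k, k))))
  Work inside:  m + r(m + q + k + m, k + k + m, m + (k + q) + m) + q + k + k + m + t(q + q, t(m, q, m), t(q, k, k))
  Simplify inside:  r(m + q + k + m, k + k + m, m + (k + q) + m)  →  r(k + m + m + q, k + k + m, k + m + m + q)
  Sort:  k + k + m + m + q + r(k + m + m + q, k + k + m, k + m + m + q) + t(q + q, t(m, q, m), t(q, k, k))
  Put back:  s(r(s(s(m + q)), s(t(m + q, k + m + m + q, k + m + m)), k + k + m + m + q + r(k + m + m + q, k + k + m, k + m + m + q) + t(q + q, t(m, q, m), t(q, k, k))))
Right:  s(r(s(s(m + q)), s(t(q + m, ((k + m) + m) + q, m + k + m)), (r((q + (m + k)) + m, k + (k + m), k + ((q + m) + m)) + t(t(m, q, m), q + q, t(q, k, k))) + q + m + k + m + k))
  Work inside:  (r((q + (m + k)) + m, k + (k + m), k + ((q + m) + m)) + t(t(m, q, m), q + q, t(q, k, k))) + q + m + k + m + k
  Flatten:  r((q + (m + k)) + m, k + (k + m), k + ((q + m) + m)) + t(t(m, q, m), q + q, t(q, k, k)) + q + m + k + m + k
  Simplify inside:  r((q + (m + k)) + m, k + (k + m), k + ((q + m) + m))  →  r(k + m + m + q, k + k + m, k + m + m + q)
  Order the arguments:  k + k + m + m + q + r(k + m + m + q, k + k + m, k + m + m + q) + t(t(m, q, m), q + q, t(q, k, k))
  Reassemble:  s(r(s(s(m + q)), s(t(m + q, k + m + m + q, k + m + m)), k + k + m + m + q + r(k + m + m + q, k + k + m, k + m + m + q) + t(t(m, q, m), q + q, t(q, k, k))))

Answer: no — s(r(s(s(m + q)), s(t(m + q, k + m + m + q, k + m + m)), k + k + m + m + q + r(k + m + m + q, k + k + m, k + m + m + q) + t(q + q, t(m, q, m), t(q, k, k)))) vs s(r(s(s(m + q)), s(t(m + q, k + m + m + q, k + m + m)), k + k + m + m + q + r(k + m + m + q, k + k + m, k + m + m + q) + t(t(m, q, m), q + q, t(q, k, k))))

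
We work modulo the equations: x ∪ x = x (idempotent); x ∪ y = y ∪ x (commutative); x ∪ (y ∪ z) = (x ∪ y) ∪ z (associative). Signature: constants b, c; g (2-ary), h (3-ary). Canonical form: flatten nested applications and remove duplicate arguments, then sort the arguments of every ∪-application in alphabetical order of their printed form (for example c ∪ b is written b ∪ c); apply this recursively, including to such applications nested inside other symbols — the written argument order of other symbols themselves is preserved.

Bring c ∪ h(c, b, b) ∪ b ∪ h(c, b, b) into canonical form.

Idempotence:  drop duplicate h(c, b, b)
Sort:  b ∪ c ∪ h(c, b, b)

Answer: b ∪ c ∪ h(c, b, b)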